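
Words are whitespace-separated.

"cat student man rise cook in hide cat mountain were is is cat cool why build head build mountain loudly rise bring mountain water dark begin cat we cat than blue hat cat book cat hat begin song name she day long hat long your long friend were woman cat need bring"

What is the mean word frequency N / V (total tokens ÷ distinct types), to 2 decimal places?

1.58

N = 52 tokens, V = 33 types.
Mean frequency = N / V = 52 / 33 = 1.58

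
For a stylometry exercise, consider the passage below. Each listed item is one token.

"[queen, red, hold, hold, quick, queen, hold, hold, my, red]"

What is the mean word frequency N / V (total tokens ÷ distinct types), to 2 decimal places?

N = 10 tokens, V = 5 types.
Mean frequency = N / V = 10 / 5 = 2.00

2.00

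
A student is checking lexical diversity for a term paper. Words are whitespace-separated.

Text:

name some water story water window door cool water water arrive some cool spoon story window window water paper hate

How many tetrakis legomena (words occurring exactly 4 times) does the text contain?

Frequencies: water:5, window:3, some:2, story:2, cool:2, name:1, door:1, arrive:1, spoon:1, paper:1, hate:1
Words with frequency 4: (none)

0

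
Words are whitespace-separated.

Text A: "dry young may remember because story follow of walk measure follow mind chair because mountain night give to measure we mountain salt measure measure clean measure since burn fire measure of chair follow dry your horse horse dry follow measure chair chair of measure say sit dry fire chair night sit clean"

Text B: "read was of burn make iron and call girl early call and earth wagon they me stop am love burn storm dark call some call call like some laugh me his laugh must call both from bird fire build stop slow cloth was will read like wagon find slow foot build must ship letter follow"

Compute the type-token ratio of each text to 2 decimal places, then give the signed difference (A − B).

TTR(A) = 26/52 = 0.50
TTR(B) = 37/55 = 0.67
Difference = 0.50 − 0.67 = -0.17

-0.17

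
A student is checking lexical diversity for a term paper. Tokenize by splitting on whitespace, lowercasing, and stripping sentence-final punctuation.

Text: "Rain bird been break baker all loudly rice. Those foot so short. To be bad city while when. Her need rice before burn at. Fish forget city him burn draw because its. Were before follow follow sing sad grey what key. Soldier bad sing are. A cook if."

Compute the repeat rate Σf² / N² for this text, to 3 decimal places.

0.027

Frequencies: rice:2, bad:2, city:2, before:2, burn:2, follow:2, sing:2, rain:1, bird:1, been:1, break:1, baker:1, all:1, loudly:1, those:1, foot:1, so:1, short:1, to:1, be:1, … (21 more, each freq 1)
Σf² = 62; N² = 2304
Repeat rate = 62 / 2304 = 0.027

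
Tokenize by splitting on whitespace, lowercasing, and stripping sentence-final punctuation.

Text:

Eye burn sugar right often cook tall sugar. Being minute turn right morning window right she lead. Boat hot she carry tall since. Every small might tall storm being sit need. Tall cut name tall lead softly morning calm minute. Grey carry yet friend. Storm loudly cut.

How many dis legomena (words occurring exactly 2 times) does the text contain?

Frequencies: tall:5, right:3, sugar:2, being:2, minute:2, morning:2, she:2, lead:2, carry:2, storm:2, cut:2, eye:1, burn:1, often:1, cook:1, turn:1, window:1, boat:1, hot:1, since:1, … (12 more, each freq 1)
Words with frequency 2: being, carry, cut, lead, minute, morning, she, storm, sugar

9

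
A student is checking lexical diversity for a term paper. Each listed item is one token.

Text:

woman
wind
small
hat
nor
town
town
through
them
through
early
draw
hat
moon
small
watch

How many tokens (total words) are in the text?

Tokens: woman, wind, small, hat, nor, town, town, through, them, through, early, draw, hat, moon, small, watch
N = 16

16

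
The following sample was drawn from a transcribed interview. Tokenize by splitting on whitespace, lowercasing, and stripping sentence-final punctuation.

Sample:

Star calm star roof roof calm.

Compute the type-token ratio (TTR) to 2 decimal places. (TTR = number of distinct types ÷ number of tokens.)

0.50

N = 6 tokens, V = 3 types.
TTR = V / N = 3 / 6 = 0.50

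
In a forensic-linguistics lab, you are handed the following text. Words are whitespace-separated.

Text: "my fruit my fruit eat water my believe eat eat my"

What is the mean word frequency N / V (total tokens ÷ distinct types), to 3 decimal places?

2.200

N = 11 tokens, V = 5 types.
Mean frequency = N / V = 11 / 5 = 2.200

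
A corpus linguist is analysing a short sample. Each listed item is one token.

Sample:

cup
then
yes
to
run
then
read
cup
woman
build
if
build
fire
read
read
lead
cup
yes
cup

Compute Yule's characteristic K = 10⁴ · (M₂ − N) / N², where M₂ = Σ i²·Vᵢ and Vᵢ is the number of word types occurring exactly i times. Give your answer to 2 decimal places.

Frequencies: cup:4, read:3, then:2, yes:2, build:2, to:1, run:1, woman:1, if:1, fire:1, lead:1
N = 19. Frequency spectrum: V_1=6, V_2=3, V_3=1, V_4=1
M₂ = 1²·6 + 2²·3 + 3²·1 + 4²·1 = 43
K = 10000 × (43 − 19) / 19² = 664.82

664.82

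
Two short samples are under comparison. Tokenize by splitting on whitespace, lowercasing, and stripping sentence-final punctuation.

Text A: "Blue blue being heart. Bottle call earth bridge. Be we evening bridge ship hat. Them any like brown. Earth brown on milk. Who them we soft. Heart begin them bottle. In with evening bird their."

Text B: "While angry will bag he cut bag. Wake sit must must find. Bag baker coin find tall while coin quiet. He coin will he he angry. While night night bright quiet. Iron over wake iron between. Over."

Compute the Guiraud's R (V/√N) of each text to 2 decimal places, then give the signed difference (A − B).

1.11

A: V=25, N=35, R=4.23
B: V=19, N=37, R=3.12
Difference = 4.23 − 3.12 = 1.11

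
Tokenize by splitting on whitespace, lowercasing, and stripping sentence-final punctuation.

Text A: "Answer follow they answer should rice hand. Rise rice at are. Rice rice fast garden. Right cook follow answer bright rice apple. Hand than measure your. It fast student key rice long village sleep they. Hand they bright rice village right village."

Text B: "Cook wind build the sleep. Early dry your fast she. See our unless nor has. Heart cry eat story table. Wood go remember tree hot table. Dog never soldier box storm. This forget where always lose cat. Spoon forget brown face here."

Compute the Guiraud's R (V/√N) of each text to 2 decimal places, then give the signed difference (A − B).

-2.47

A: V=24, N=42, R=3.70
B: V=40, N=42, R=6.17
Difference = 3.70 − 6.17 = -2.47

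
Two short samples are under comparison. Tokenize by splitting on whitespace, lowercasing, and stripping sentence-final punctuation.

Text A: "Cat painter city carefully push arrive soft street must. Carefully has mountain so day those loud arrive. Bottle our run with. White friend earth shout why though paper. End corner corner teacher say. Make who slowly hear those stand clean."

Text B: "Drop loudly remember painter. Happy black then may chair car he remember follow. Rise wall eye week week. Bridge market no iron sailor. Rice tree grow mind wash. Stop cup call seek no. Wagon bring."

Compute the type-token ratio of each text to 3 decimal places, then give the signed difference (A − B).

-0.014

TTR(A) = 36/40 = 0.900
TTR(B) = 32/35 = 0.914
Difference = 0.900 − 0.914 = -0.014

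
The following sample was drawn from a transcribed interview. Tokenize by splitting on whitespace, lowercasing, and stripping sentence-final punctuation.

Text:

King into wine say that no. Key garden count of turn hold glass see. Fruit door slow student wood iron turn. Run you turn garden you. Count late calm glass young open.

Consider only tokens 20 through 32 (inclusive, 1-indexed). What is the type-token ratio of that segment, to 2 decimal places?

Segment tokens 20–32: iron, turn, run, you, turn, garden, you, count, late, calm, glass, young, open
Segment N = 13, segment V = 11.
TTR = 11 / 13 = 0.85

0.85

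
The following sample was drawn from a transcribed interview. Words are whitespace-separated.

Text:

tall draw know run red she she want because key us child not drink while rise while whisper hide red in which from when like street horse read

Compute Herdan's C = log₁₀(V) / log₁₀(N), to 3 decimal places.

N = 28, V = 25.
log₁₀(V) = 1.397940, log₁₀(N) = 1.447158
C = 1.397940 / 1.447158 = 0.966

0.966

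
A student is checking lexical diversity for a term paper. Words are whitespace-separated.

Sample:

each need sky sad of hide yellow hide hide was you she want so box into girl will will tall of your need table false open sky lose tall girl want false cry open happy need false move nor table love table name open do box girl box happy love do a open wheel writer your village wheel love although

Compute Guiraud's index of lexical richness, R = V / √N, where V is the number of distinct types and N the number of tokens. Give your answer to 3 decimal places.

N = 60, V = 34.
√N = 7.745967
R = 34 / 7.745967 = 4.389

4.389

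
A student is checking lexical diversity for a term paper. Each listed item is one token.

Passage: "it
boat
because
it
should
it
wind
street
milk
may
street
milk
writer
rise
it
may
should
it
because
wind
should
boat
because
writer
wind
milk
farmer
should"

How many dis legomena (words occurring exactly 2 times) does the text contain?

4

Frequencies: it:5, should:4, because:3, wind:3, milk:3, boat:2, street:2, may:2, writer:2, rise:1, farmer:1
Words with frequency 2: boat, may, street, writer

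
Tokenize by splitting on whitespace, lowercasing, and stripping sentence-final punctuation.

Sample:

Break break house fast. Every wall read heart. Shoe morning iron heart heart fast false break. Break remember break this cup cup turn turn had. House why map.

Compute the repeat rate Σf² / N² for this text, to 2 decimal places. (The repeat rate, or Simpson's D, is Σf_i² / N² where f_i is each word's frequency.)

0.08

Frequencies: break:5, heart:3, house:2, fast:2, cup:2, turn:2, every:1, wall:1, read:1, shoe:1, morning:1, iron:1, false:1, remember:1, this:1, had:1, why:1, map:1
Σf² = 62; N² = 784
Repeat rate = 62 / 784 = 0.08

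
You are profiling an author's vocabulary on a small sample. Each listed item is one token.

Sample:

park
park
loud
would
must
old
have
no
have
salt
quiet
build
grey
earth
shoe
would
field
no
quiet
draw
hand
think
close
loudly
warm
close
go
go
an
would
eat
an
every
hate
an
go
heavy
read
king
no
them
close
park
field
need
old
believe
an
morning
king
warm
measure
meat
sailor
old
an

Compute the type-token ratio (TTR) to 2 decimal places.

0.63

N = 56 tokens, V = 35 types.
TTR = V / N = 35 / 56 = 0.63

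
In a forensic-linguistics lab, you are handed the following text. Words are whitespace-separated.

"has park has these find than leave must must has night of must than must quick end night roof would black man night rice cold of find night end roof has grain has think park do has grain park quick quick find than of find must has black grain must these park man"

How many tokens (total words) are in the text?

53

Tokens: has, park, has, these, find, than, leave, must, must, has, night, of, must, than, must, quick, end, night, roof, would, black, man, night, rice, cold, of, find, night, end, roof, has, grain, has, think, park, do, has, grain, park, quick, quick, find, than, of, find, must, has, black, grain, must, these, park, man
N = 53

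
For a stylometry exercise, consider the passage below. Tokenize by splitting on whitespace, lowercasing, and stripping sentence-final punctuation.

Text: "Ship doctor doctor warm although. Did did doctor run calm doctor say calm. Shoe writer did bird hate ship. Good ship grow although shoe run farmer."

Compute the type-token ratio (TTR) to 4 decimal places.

0.5769

N = 26 tokens, V = 15 types.
TTR = V / N = 15 / 26 = 0.5769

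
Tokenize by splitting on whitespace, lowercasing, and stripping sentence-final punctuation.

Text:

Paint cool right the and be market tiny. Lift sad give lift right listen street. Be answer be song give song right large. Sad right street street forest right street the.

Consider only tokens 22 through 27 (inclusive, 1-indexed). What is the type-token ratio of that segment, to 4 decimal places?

Segment tokens 22–27: right, large, sad, right, street, street
Segment N = 6, segment V = 4.
TTR = 4 / 6 = 0.6667

0.6667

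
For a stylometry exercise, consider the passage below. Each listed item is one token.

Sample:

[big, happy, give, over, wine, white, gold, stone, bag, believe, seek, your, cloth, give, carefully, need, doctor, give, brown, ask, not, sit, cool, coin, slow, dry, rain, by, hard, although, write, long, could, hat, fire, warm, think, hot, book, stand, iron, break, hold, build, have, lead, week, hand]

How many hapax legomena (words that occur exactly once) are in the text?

45

Frequencies: give:3, big:1, happy:1, over:1, wine:1, white:1, gold:1, stone:1, bag:1, believe:1, seek:1, your:1, cloth:1, carefully:1, need:1, doctor:1, brown:1, ask:1, not:1, sit:1, … (26 more, each freq 1)
Hapax (freq=1): although, ask, bag, believe, big, book, break, brown, build, by, carefully, cloth, coin, cool, could, doctor, dry, fire, gold, hand, happy, hard, hat, have, hold, hot, iron, lead, long, need, not, over, rain, seek, sit, slow, stand, stone, think, warm, week, white, wine, write, your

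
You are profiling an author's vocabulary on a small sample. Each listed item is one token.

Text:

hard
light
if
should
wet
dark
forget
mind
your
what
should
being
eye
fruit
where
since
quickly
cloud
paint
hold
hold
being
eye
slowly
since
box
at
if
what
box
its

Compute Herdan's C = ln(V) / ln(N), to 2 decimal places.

0.91

N = 31, V = 23.
ln(V) = 3.135494, ln(N) = 3.433987
C = 3.135494 / 3.433987 = 0.91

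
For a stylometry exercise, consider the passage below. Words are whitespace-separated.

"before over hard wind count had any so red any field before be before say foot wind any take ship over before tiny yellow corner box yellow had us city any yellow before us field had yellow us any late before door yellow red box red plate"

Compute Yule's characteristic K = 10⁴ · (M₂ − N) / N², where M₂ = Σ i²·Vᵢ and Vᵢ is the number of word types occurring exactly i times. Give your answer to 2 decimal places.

434.59

Frequencies: before:6, any:5, yellow:5, had:3, red:3, us:3, over:2, wind:2, field:2, box:2, hard:1, count:1, so:1, be:1, say:1, foot:1, take:1, ship:1, tiny:1, corner:1, … (4 more, each freq 1)
N = 47. Frequency spectrum: V_1=14, V_2=4, V_3=3, V_5=2, V_6=1
M₂ = 1²·14 + 2²·4 + 3²·3 + 5²·2 + 6²·1 = 143
K = 10000 × (143 − 47) / 47² = 434.59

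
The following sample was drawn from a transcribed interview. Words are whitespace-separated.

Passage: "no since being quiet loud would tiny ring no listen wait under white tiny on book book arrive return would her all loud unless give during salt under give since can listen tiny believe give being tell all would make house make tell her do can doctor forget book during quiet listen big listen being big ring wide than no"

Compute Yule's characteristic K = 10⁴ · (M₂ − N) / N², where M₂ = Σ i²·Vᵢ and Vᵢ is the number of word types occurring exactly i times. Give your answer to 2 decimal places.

Frequencies: listen:4, no:3, being:3, would:3, tiny:3, book:3, give:3, since:2, quiet:2, loud:2, ring:2, under:2, her:2, all:2, during:2, can:2, tell:2, make:2, big:2, wait:1, … (13 more, each freq 1)
N = 60. Frequency spectrum: V_1=14, V_2=12, V_3=6, V_4=1
M₂ = 1²·14 + 2²·12 + 3²·6 + 4²·1 = 132
K = 10000 × (132 − 60) / 60² = 200.00

200.00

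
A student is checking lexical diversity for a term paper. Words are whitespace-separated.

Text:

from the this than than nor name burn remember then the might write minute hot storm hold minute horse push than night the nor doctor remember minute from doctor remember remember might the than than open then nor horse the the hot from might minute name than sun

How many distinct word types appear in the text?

Distinct types: {burn, doctor, from, hold, horse, hot, might, minute, name, night, nor, open, push, remember, storm, sun, than, the, then, this, write}
V = 21

21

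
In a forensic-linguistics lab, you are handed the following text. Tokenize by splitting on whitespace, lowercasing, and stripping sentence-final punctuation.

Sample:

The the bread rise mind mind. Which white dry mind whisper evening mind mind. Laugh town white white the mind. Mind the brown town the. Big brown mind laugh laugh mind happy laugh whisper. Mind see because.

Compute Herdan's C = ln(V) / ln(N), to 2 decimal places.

N = 37, V = 16.
ln(V) = 2.772589, ln(N) = 3.610918
C = 2.772589 / 3.610918 = 0.77

0.77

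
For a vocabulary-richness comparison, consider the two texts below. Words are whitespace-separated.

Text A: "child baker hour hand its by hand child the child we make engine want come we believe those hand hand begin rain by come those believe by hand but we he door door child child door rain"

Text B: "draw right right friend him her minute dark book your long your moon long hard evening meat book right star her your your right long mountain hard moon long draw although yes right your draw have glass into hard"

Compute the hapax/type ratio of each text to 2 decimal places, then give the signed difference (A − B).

A: hapax=10, V=19, ratio=0.53
B: hapax=13, V=21, ratio=0.62
Difference = 0.53 − 0.62 = -0.09

-0.09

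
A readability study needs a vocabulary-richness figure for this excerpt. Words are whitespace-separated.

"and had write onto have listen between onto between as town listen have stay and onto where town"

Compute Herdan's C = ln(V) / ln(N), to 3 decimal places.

0.830

N = 18, V = 11.
ln(V) = 2.397895, ln(N) = 2.890372
C = 2.397895 / 2.890372 = 0.830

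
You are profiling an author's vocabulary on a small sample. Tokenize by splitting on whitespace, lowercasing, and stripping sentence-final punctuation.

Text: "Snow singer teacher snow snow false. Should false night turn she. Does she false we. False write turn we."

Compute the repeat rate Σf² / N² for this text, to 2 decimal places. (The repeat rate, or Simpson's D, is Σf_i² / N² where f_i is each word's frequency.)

0.12

Frequencies: false:4, snow:3, turn:2, she:2, we:2, singer:1, teacher:1, should:1, night:1, does:1, write:1
Σf² = 43; N² = 361
Repeat rate = 43 / 361 = 0.12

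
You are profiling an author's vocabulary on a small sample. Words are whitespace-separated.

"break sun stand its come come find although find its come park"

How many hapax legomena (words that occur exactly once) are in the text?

5

Frequencies: come:3, its:2, find:2, break:1, sun:1, stand:1, although:1, park:1
Hapax (freq=1): although, break, park, stand, sun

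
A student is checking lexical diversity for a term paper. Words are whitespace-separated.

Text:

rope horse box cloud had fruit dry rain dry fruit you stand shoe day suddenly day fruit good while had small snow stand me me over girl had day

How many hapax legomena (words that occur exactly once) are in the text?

Frequencies: had:3, fruit:3, day:3, dry:2, stand:2, me:2, rope:1, horse:1, box:1, cloud:1, rain:1, you:1, shoe:1, suddenly:1, good:1, while:1, small:1, snow:1, over:1, girl:1
Hapax (freq=1): box, cloud, girl, good, horse, over, rain, rope, shoe, small, snow, suddenly, while, you

14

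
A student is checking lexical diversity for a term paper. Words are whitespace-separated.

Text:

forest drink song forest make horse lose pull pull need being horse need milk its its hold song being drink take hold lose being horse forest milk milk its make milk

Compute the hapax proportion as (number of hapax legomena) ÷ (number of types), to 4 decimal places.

0.0769

Frequencies: milk:4, forest:3, horse:3, being:3, its:3, drink:2, song:2, make:2, lose:2, pull:2, need:2, hold:2, take:1
Hapax count = 1; type count = 13.
Ratio = 1 / 13 = 0.0769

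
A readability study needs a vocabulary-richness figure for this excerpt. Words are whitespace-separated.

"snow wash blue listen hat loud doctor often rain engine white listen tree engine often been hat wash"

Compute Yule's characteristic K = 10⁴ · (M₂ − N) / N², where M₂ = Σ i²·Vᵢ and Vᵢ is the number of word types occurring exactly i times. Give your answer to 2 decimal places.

308.64

Frequencies: wash:2, listen:2, hat:2, often:2, engine:2, snow:1, blue:1, loud:1, doctor:1, rain:1, white:1, tree:1, been:1
N = 18. Frequency spectrum: V_1=8, V_2=5
M₂ = 1²·8 + 2²·5 = 28
K = 10000 × (28 − 18) / 18² = 308.64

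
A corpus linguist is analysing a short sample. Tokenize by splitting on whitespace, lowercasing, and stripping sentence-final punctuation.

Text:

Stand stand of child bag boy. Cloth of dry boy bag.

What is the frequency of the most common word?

Frequencies: stand:2, of:2, bag:2, boy:2, child:1, cloth:1, dry:1
Most common: 'stand' with frequency 2.

2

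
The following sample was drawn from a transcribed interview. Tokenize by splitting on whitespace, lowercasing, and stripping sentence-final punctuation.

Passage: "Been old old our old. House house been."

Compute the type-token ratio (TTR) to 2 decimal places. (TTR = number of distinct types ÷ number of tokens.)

N = 8 tokens, V = 4 types.
TTR = V / N = 4 / 8 = 0.50

0.50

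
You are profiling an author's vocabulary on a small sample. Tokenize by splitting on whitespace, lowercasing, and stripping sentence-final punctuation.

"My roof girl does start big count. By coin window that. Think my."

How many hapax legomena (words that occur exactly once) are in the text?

11

Frequencies: my:2, roof:1, girl:1, does:1, start:1, big:1, count:1, by:1, coin:1, window:1, that:1, think:1
Hapax (freq=1): big, by, coin, count, does, girl, roof, start, that, think, window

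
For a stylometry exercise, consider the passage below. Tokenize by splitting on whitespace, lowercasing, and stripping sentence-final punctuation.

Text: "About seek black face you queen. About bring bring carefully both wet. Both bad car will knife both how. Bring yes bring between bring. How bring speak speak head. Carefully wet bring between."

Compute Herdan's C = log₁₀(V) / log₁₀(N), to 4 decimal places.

0.8421

N = 33, V = 19.
log₁₀(V) = 1.278754, log₁₀(N) = 1.518514
C = 1.278754 / 1.518514 = 0.8421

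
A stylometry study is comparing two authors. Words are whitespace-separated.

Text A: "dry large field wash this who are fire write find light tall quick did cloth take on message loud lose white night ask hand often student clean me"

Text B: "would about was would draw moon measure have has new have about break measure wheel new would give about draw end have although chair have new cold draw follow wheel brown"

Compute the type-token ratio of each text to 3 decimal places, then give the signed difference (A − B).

0.419

TTR(A) = 28/28 = 1.000
TTR(B) = 18/31 = 0.581
Difference = 1.000 − 0.581 = 0.419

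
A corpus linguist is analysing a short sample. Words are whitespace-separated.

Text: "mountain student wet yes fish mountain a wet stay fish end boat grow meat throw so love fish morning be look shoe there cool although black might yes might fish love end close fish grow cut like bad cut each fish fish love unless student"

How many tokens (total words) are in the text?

45

Tokens: mountain, student, wet, yes, fish, mountain, a, wet, stay, fish, end, boat, grow, meat, throw, so, love, fish, morning, be, look, shoe, there, cool, although, black, might, yes, might, fish, love, end, close, fish, grow, cut, like, bad, cut, each, fish, fish, love, unless, student
N = 45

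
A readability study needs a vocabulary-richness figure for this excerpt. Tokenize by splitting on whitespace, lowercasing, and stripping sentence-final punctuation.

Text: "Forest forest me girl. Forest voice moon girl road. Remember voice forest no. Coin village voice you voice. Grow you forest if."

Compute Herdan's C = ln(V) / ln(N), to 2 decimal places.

0.83

N = 22, V = 13.
ln(V) = 2.564949, ln(N) = 3.091042
C = 2.564949 / 3.091042 = 0.83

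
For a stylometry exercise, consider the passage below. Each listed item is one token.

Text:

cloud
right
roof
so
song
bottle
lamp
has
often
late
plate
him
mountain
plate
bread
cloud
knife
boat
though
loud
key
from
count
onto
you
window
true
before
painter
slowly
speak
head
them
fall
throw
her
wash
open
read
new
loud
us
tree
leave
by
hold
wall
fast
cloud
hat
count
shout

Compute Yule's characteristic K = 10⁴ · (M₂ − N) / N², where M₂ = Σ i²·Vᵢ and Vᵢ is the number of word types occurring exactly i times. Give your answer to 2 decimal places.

Frequencies: cloud:3, plate:2, loud:2, count:2, right:1, roof:1, so:1, song:1, bottle:1, lamp:1, has:1, often:1, late:1, him:1, mountain:1, bread:1, knife:1, boat:1, though:1, key:1, … (27 more, each freq 1)
N = 52. Frequency spectrum: V_1=43, V_2=3, V_3=1
M₂ = 1²·43 + 2²·3 + 3²·1 = 64
K = 10000 × (64 − 52) / 52² = 44.38

44.38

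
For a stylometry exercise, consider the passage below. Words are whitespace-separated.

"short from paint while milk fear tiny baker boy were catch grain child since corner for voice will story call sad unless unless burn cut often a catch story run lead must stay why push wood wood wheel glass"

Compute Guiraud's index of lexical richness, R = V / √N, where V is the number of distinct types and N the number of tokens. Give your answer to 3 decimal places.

5.604

N = 39, V = 35.
√N = 6.244998
R = 35 / 6.244998 = 5.604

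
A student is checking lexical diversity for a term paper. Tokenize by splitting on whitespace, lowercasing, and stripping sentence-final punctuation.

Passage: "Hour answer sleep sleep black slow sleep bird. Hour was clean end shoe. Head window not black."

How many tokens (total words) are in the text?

17

Tokens: hour, answer, sleep, sleep, black, slow, sleep, bird, hour, was, clean, end, shoe, head, window, not, black
N = 17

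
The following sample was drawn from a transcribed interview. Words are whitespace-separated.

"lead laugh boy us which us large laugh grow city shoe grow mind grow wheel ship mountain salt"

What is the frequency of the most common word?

3

Frequencies: grow:3, laugh:2, us:2, lead:1, boy:1, which:1, large:1, city:1, shoe:1, mind:1, wheel:1, ship:1, mountain:1, salt:1
Most common: 'grow' with frequency 3.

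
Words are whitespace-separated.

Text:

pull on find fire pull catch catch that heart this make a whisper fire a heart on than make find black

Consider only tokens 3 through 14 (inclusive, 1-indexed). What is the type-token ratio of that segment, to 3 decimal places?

0.833

Segment tokens 3–14: find, fire, pull, catch, catch, that, heart, this, make, a, whisper, fire
Segment N = 12, segment V = 10.
TTR = 10 / 12 = 0.833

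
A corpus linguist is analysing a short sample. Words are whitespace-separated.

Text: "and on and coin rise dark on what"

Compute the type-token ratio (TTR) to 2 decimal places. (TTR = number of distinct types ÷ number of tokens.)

N = 8 tokens, V = 6 types.
TTR = V / N = 6 / 8 = 0.75

0.75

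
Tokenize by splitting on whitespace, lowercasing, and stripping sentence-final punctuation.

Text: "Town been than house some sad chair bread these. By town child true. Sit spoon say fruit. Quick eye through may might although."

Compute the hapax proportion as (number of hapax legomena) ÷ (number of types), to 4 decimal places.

Frequencies: town:2, been:1, than:1, house:1, some:1, sad:1, chair:1, bread:1, these:1, by:1, child:1, true:1, sit:1, spoon:1, say:1, fruit:1, quick:1, eye:1, through:1, may:1, … (2 more, each freq 1)
Hapax count = 21; type count = 22.
Ratio = 21 / 22 = 0.9545

0.9545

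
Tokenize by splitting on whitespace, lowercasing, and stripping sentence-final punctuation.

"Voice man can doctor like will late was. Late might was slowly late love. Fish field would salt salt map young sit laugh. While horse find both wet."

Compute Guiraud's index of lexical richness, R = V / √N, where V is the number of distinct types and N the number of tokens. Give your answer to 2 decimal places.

4.54

N = 28, V = 24.
√N = 5.291503
R = 24 / 5.291503 = 4.54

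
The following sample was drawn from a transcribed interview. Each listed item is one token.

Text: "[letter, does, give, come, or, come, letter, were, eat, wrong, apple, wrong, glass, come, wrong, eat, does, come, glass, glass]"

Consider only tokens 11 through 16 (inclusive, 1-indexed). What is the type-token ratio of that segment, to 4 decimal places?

Segment tokens 11–16: apple, wrong, glass, come, wrong, eat
Segment N = 6, segment V = 5.
TTR = 5 / 6 = 0.8333

0.8333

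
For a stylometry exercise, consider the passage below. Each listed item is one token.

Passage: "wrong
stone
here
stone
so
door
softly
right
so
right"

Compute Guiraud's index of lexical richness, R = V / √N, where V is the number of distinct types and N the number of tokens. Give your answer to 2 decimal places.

N = 10, V = 7.
√N = 3.162278
R = 7 / 3.162278 = 2.21

2.21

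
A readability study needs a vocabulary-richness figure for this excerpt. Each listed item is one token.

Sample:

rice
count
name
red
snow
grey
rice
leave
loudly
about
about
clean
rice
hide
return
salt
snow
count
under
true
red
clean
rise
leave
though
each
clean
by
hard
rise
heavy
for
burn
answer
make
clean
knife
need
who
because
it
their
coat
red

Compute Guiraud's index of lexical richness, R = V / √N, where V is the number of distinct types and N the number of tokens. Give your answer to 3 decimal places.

N = 44, V = 32.
√N = 6.633250
R = 32 / 6.633250 = 4.824

4.824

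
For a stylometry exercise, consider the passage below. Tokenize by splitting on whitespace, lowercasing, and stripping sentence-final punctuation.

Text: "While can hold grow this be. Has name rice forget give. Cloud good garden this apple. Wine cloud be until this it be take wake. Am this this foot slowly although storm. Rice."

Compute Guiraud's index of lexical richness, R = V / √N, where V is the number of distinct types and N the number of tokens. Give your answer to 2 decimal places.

N = 33, V = 25.
√N = 5.744563
R = 25 / 5.744563 = 4.35

4.35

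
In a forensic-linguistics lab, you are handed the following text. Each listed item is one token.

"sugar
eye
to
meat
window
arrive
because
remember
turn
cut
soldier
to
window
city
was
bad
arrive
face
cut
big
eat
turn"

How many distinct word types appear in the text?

17

Distinct types: {arrive, bad, because, big, city, cut, eat, eye, face, meat, remember, soldier, sugar, to, turn, was, window}
V = 17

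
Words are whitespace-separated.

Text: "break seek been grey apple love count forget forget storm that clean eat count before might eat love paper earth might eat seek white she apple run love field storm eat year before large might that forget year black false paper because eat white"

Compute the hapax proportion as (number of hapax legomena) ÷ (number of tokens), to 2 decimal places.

Frequencies: eat:5, love:3, forget:3, might:3, seek:2, apple:2, count:2, storm:2, that:2, before:2, paper:2, white:2, year:2, break:1, been:1, grey:1, clean:1, earth:1, she:1, run:1, … (5 more, each freq 1)
Hapax count = 12; token count = 44.
Ratio = 12 / 44 = 0.27

0.27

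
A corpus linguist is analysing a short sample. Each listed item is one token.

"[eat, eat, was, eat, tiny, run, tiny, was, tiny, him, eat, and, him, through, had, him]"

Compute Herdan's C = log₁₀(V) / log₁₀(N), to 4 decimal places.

0.7500

N = 16, V = 8.
log₁₀(V) = 0.903090, log₁₀(N) = 1.204120
C = 0.903090 / 1.204120 = 0.7500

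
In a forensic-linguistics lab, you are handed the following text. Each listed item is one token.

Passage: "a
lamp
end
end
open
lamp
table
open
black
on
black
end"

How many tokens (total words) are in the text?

Tokens: a, lamp, end, end, open, lamp, table, open, black, on, black, end
N = 12

12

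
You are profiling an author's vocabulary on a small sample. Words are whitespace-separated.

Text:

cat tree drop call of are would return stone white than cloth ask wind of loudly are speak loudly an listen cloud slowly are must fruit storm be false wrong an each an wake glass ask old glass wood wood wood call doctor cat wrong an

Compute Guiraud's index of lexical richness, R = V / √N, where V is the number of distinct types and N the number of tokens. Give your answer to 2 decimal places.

4.72

N = 46, V = 32.
√N = 6.782330
R = 32 / 6.782330 = 4.72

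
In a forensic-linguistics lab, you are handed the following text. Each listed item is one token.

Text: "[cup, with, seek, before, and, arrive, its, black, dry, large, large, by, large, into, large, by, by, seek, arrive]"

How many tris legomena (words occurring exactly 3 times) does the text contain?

1

Frequencies: large:4, by:3, seek:2, arrive:2, cup:1, with:1, before:1, and:1, its:1, black:1, dry:1, into:1
Words with frequency 3: by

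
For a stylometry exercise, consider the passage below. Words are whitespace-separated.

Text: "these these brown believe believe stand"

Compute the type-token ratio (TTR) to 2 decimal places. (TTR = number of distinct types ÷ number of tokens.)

0.67

N = 6 tokens, V = 4 types.
TTR = V / N = 4 / 6 = 0.67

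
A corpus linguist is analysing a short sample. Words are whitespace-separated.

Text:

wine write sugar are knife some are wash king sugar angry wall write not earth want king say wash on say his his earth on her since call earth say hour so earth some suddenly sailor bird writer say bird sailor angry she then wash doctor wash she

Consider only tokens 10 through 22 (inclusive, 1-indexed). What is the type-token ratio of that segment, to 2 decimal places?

Segment tokens 10–22: sugar, angry, wall, write, not, earth, want, king, say, wash, on, say, his
Segment N = 13, segment V = 12.
TTR = 12 / 13 = 0.92

0.92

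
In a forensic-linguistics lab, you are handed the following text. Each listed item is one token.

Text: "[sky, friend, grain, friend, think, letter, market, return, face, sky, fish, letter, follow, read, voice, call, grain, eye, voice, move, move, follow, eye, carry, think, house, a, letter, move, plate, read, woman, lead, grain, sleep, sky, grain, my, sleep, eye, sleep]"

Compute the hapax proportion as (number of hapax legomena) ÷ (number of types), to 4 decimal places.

0.5217

Frequencies: grain:4, sky:3, letter:3, eye:3, move:3, sleep:3, friend:2, think:2, follow:2, read:2, voice:2, market:1, return:1, face:1, fish:1, call:1, carry:1, house:1, a:1, plate:1, … (3 more, each freq 1)
Hapax count = 12; type count = 23.
Ratio = 12 / 23 = 0.5217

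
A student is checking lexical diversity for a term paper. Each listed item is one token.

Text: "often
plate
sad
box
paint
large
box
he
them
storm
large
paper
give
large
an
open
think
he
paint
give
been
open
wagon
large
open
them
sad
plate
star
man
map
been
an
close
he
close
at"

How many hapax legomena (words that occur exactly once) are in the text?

9

Frequencies: large:4, he:3, open:3, plate:2, sad:2, box:2, paint:2, them:2, give:2, an:2, been:2, close:2, often:1, storm:1, paper:1, think:1, wagon:1, star:1, man:1, map:1, … (1 more, each freq 1)
Hapax (freq=1): at, man, map, often, paper, star, storm, think, wagon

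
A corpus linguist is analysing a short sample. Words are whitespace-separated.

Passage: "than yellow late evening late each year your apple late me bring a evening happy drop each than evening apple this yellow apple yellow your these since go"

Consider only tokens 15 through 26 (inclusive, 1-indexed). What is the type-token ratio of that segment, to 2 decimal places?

0.83

Segment tokens 15–26: happy, drop, each, than, evening, apple, this, yellow, apple, yellow, your, these
Segment N = 12, segment V = 10.
TTR = 10 / 12 = 0.83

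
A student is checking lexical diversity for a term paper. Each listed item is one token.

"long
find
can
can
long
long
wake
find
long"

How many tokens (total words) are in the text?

9

Tokens: long, find, can, can, long, long, wake, find, long
N = 9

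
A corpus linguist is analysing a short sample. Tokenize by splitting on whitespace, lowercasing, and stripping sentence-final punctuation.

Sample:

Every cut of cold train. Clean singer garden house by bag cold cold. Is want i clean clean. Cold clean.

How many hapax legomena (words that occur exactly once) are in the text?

12

Frequencies: cold:4, clean:4, every:1, cut:1, of:1, train:1, singer:1, garden:1, house:1, by:1, bag:1, is:1, want:1, i:1
Hapax (freq=1): bag, by, cut, every, garden, house, i, is, of, singer, train, want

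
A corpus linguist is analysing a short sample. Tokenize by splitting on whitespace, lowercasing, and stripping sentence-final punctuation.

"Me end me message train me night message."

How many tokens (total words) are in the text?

8

Tokens: me, end, me, message, train, me, night, message
N = 8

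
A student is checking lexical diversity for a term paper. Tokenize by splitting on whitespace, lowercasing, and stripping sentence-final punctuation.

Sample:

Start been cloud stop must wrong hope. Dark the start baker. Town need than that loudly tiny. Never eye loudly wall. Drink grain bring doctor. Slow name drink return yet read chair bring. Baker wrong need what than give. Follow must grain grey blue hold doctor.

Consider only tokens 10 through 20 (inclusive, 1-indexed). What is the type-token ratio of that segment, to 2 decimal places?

0.91

Segment tokens 10–20: start, baker, town, need, than, that, loudly, tiny, never, eye, loudly
Segment N = 11, segment V = 10.
TTR = 10 / 11 = 0.91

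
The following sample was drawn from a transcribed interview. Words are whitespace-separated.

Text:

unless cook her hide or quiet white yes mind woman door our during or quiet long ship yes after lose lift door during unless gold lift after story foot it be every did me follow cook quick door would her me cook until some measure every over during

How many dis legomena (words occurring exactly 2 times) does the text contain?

Frequencies: cook:3, door:3, during:3, unless:2, her:2, or:2, quiet:2, yes:2, after:2, lift:2, every:2, me:2, hide:1, white:1, mind:1, woman:1, our:1, long:1, ship:1, lose:1, … (13 more, each freq 1)
Words with frequency 2: after, every, her, lift, me, or, quiet, unless, yes

9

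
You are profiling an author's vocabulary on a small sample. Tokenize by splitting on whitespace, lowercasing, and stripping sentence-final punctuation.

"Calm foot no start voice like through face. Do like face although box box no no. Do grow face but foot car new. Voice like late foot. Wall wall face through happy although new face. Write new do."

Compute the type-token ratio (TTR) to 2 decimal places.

N = 38 tokens, V = 19 types.
TTR = V / N = 19 / 38 = 0.50

0.50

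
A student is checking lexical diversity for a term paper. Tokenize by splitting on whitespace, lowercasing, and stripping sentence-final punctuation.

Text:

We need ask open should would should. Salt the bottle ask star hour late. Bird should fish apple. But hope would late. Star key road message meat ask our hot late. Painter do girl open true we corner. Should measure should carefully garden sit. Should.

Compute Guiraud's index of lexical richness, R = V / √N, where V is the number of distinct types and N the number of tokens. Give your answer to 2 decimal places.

4.77

N = 45, V = 32.
√N = 6.708204
R = 32 / 6.708204 = 4.77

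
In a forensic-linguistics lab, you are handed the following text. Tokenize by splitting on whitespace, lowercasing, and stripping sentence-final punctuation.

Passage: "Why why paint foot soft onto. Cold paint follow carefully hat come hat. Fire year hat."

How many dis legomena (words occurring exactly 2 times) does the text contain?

Frequencies: hat:3, why:2, paint:2, foot:1, soft:1, onto:1, cold:1, follow:1, carefully:1, come:1, fire:1, year:1
Words with frequency 2: paint, why

2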